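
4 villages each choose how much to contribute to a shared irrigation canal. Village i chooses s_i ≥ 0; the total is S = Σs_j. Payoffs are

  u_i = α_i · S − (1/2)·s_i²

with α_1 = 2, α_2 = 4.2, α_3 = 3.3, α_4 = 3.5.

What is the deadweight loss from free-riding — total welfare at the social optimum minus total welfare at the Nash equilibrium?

Village i's FOC: ∂u_i/∂s_i = α_i − s_i = 0, so s_i* = α_i.
NE contributions = (2, 4.2, 3.3, 3.5); S = 13.
W^NE = (Σα)·S − ½Σα_i² = 13² − ½·44.78 = 146.61.
Planner sets s_i = Σα_j = 13 for every i, so S^SO = 4·13 = 52.
W^SO = (Σα)·S^SO − ½·4·(Σα)² = (4/2)·13² = 338.
Deadweight loss = W^SO − W^NE = 191.39.

191.39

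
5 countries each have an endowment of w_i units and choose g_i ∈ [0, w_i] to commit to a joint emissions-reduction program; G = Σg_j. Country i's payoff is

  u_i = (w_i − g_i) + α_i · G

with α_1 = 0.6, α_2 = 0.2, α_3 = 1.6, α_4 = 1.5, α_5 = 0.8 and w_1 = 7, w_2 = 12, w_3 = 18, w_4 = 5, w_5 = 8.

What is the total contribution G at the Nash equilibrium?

23

∂u_i/∂g_i = α_i − 1, so country i contributes w_i if α_i > 1, else 0.
α_i > 1 for i ∈ {3, 4}; NE contributions (0, 0, 18, 5, 0), G = 23.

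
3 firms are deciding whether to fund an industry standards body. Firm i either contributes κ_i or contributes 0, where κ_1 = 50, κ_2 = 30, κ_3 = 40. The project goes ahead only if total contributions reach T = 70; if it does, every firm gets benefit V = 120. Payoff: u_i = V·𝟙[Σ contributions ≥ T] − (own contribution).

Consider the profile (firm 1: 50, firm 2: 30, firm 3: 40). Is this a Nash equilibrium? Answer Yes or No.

Total = 120 ≥ 70: provided.
Firm 1 (pledges 50, payoff 70): dropping to 0 → total 70, payoff 120. Profitable deviation.

No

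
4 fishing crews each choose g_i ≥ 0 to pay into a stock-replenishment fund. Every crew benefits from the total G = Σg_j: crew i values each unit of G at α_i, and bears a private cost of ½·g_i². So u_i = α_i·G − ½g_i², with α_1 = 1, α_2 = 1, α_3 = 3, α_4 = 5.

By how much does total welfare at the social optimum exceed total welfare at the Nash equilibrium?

Crew i's FOC: ∂u_i/∂g_i = α_i − g_i = 0, so g_i* = α_i.
NE contributions = (1, 1, 3, 5); G = 10.
W^NE = (Σα)·G − ½Σα_i² = 10² − ½·36 = 82.
Planner sets g_i = Σα_j = 10 for every i, so G^SO = 4·10 = 40.
W^SO = (Σα)·G^SO − ½·4·(Σα)² = (4/2)·10² = 200.
Deadweight loss = W^SO − W^NE = 118.

118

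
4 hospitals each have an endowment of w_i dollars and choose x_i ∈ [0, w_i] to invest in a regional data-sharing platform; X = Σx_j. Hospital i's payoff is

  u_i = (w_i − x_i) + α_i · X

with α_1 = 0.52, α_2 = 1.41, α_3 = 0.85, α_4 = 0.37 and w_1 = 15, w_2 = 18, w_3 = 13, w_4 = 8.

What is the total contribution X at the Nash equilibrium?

∂u_i/∂x_i = α_i − 1, so hospital i contributes w_i if α_i > 1, else 0.
α_i > 1 for i ∈ {2}; NE contributions (0, 18, 0, 0), X = 18.

18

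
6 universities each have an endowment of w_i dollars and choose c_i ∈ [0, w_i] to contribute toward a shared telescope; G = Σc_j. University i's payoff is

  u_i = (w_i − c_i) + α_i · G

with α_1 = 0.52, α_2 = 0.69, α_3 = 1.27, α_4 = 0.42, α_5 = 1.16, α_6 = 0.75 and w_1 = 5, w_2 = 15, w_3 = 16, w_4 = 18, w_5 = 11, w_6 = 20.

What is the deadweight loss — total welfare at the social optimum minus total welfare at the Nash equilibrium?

220.98

∂u_i/∂c_i = α_i − 1, so university i contributes w_i if α_i > 1, else 0.
α_i > 1 for i ∈ {3, 5}; NE contributions (0, 0, 16, 0, 11, 0), G = 27.
W^NE = Σw_i − G^NE + (Σα_i)·G^NE = 85 + 3.81·27 = 187.87.
Planner: ∂(Σu_j)/∂c_i = Σα_j − 1 = 3.81 > 0, so everyone contributes w_i; G^SO = 85, W^SO = 85 + 3.81·85 = 408.85.
Deadweight loss = 220.98.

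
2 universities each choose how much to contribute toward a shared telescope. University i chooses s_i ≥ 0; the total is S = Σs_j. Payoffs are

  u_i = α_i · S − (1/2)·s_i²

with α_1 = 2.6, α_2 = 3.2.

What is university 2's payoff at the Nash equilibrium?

13.44

University i's FOC: ∂u_i/∂s_i = α_i − s_i = 0, so s_i* = α_i.
NE contributions = (2.6, 3.2); S = 5.8.
u_2 = α_2·S − ½·(s_2)² = 3.2·5.8 − ½·3.2² = 13.44.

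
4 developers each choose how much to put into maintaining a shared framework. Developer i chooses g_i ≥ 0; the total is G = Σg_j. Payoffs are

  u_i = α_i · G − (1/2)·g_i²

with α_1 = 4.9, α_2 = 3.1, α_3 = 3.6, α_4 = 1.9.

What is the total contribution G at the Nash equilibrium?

Developer i's FOC: ∂u_i/∂g_i = α_i − g_i = 0, so g_i* = α_i.
NE contributions = (4.9, 3.1, 3.6, 1.9); G = 13.5.

13.5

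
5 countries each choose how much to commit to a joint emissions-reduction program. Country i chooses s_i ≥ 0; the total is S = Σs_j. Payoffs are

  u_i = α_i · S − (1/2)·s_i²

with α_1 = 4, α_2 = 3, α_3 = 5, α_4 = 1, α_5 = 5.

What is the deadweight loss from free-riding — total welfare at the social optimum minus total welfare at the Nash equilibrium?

524

Country i's FOC: ∂u_i/∂s_i = α_i − s_i = 0, so s_i* = α_i.
NE contributions = (4, 3, 5, 1, 5); S = 18.
W^NE = (Σα)·S − ½Σα_i² = 18² − ½·76 = 286.
Planner sets s_i = Σα_j = 18 for every i, so S^SO = 5·18 = 90.
W^SO = (Σα)·S^SO − ½·5·(Σα)² = (5/2)·18² = 810.
Deadweight loss = W^SO − W^NE = 524.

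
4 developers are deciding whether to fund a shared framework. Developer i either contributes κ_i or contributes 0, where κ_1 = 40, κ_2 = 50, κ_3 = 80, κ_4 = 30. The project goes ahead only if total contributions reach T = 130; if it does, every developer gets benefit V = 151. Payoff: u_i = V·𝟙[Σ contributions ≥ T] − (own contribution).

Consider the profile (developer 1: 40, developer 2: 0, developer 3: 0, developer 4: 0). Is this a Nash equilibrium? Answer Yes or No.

Total = 40 < 130: not provided.
Developer 1 (pledges 40, payoff -40): dropping to 0 → total 0, payoff 0. Profitable deviation.

No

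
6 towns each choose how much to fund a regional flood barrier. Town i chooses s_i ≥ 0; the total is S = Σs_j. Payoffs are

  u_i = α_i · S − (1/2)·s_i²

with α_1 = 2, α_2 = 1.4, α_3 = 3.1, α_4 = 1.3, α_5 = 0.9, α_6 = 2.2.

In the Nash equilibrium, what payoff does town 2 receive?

14.28

Town i's FOC: ∂u_i/∂s_i = α_i − s_i = 0, so s_i* = α_i.
NE contributions = (2, 1.4, 3.1, 1.3, 0.9, 2.2); S = 10.9.
u_2 = α_2·S − ½·(s_2)² = 1.4·10.9 − ½·1.4² = 14.28.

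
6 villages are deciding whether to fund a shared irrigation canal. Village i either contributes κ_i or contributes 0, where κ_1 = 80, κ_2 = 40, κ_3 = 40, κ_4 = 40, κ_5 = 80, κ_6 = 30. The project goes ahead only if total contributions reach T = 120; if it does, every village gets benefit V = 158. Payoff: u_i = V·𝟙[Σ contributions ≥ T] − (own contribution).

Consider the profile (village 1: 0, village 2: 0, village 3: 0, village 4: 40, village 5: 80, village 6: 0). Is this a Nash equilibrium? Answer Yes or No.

Total = 120 ≥ 120: provided.
Village 1 (pledges 0, payoff 158): pledging 80 → total 200, payoff 78. No gain.
Village 2 (pledges 0, payoff 158): pledging 40 → total 160, payoff 118. No gain.
Village 3 (pledges 0, payoff 158): pledging 40 → total 160, payoff 118. No gain.
Village 4 (pledges 40, payoff 118): dropping to 0 → total 80, payoff 0. No gain.
Village 5 (pledges 80, payoff 78): dropping to 0 → total 40, payoff 0. No gain.
Village 6 (pledges 0, payoff 158): pledging 30 → total 150, payoff 128. No gain.

Yes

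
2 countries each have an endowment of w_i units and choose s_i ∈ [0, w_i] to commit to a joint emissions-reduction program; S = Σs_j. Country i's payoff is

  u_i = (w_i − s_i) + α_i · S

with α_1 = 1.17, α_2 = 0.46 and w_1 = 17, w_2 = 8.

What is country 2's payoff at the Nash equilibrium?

15.82

∂u_i/∂s_i = α_i − 1, so country i contributes w_i if α_i > 1, else 0.
α_i > 1 for i ∈ {1}; NE contributions (17, 0), S = 17.
u_2 = (8 − 0) + 0.46·17 = 15.82.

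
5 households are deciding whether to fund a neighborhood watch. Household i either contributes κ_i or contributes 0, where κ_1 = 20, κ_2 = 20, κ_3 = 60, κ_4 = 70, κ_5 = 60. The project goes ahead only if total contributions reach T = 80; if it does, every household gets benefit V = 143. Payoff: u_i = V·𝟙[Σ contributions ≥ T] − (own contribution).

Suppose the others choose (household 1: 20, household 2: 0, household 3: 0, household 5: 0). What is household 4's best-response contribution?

70

Others' total = 20. Contributing 70 brings total to 90 ≥ 80: gain V − κ_4 = 73.
Best response: 70.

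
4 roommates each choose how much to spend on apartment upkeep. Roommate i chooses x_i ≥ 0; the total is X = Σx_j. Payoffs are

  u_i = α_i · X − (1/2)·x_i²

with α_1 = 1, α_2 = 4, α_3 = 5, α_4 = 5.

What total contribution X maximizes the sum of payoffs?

Planner FOC: ∂(Σu_j)/∂x_i = (Σα_j) − x_i = 0, so x_i^SO = Σα_j = 15 for every i; X^SO = 60.

60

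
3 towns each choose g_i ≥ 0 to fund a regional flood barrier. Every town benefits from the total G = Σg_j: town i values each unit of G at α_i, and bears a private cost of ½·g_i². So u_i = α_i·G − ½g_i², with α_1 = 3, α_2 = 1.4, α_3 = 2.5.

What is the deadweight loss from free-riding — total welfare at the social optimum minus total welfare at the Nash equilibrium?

32.41

Town i's FOC: ∂u_i/∂g_i = α_i − g_i = 0, so g_i* = α_i.
NE contributions = (3, 1.4, 2.5); G = 6.9.
W^NE = (Σα)·G − ½Σα_i² = 6.9² − ½·17.21 = 39.005.
Planner sets g_i = Σα_j = 6.9 for every i, so G^SO = 3·6.9 = 20.7.
W^SO = (Σα)·G^SO − ½·3·(Σα)² = (3/2)·6.9² = 71.415.
Deadweight loss = W^SO − W^NE = 32.41.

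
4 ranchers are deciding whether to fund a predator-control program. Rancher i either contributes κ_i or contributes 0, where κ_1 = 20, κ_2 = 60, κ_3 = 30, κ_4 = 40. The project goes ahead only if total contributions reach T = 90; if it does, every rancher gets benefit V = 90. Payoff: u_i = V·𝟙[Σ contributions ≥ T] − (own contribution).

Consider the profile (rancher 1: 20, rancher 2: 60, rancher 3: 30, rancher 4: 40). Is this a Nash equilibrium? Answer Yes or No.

No

Total = 150 ≥ 90: provided.
Rancher 1 (pledges 20, payoff 70): dropping to 0 → total 130, payoff 90. Profitable deviation.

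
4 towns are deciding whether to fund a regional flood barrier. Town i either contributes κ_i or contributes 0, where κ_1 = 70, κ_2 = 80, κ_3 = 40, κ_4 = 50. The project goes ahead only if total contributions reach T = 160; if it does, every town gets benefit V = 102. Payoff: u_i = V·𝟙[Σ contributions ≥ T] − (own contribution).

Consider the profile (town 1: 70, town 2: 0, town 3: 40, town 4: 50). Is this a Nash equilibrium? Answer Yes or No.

Total = 160 ≥ 160: provided.
Town 1 (pledges 70, payoff 32): dropping to 0 → total 90, payoff 0. No gain.
Town 2 (pledges 0, payoff 102): pledging 80 → total 240, payoff 22. No gain.
Town 3 (pledges 40, payoff 62): dropping to 0 → total 120, payoff 0. No gain.
Town 4 (pledges 50, payoff 52): dropping to 0 → total 110, payoff 0. No gain.

Yes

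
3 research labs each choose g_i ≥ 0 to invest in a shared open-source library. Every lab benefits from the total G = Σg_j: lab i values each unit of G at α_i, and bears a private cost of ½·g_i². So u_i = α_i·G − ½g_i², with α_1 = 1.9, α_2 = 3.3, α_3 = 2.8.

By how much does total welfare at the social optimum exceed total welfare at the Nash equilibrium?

Lab i's FOC: ∂u_i/∂g_i = α_i − g_i = 0, so g_i* = α_i.
NE contributions = (1.9, 3.3, 2.8); G = 8.
W^NE = (Σα)·G − ½Σα_i² = 8² − ½·22.34 = 52.83.
Planner sets g_i = Σα_j = 8 for every i, so G^SO = 3·8 = 24.
W^SO = (Σα)·G^SO − ½·3·(Σα)² = (3/2)·8² = 96.
Deadweight loss = W^SO − W^NE = 43.17.

43.17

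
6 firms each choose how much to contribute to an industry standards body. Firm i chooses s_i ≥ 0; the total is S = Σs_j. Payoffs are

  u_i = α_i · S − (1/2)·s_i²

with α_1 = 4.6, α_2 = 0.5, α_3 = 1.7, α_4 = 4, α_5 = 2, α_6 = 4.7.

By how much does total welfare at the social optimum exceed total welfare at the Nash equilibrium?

645.695

Firm i's FOC: ∂u_i/∂s_i = α_i − s_i = 0, so s_i* = α_i.
NE contributions = (4.6, 0.5, 1.7, 4, 2, 4.7); S = 17.5.
W^NE = (Σα)·S − ½Σα_i² = 17.5² − ½·66.39 = 273.055.
Planner sets s_i = Σα_j = 17.5 for every i, so S^SO = 6·17.5 = 105.
W^SO = (Σα)·S^SO − ½·6·(Σα)² = (6/2)·17.5² = 918.75.
Deadweight loss = W^SO − W^NE = 645.695.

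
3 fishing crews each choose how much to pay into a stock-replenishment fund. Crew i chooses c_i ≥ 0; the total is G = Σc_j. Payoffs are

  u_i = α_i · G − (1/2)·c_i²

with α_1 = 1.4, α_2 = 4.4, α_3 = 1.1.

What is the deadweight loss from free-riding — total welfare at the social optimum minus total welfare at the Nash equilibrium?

Crew i's FOC: ∂u_i/∂c_i = α_i − c_i = 0, so c_i* = α_i.
NE contributions = (1.4, 4.4, 1.1); G = 6.9.
W^NE = (Σα)·G − ½Σα_i² = 6.9² − ½·22.53 = 36.345.
Planner sets c_i = Σα_j = 6.9 for every i, so G^SO = 3·6.9 = 20.7.
W^SO = (Σα)·G^SO − ½·3·(Σα)² = (3/2)·6.9² = 71.415.
Deadweight loss = W^SO − W^NE = 35.07.

35.07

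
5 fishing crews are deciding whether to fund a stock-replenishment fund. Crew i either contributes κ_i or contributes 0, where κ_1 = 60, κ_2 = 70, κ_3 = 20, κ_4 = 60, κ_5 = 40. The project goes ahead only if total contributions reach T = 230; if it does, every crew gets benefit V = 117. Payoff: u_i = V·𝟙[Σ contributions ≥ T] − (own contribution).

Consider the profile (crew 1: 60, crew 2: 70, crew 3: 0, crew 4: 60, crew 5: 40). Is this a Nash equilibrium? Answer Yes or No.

Total = 230 ≥ 230: provided.
Crew 1 (pledges 60, payoff 57): dropping to 0 → total 170, payoff 0. No gain.
Crew 2 (pledges 70, payoff 47): dropping to 0 → total 160, payoff 0. No gain.
Crew 3 (pledges 0, payoff 117): pledging 20 → total 250, payoff 97. No gain.
Crew 4 (pledges 60, payoff 57): dropping to 0 → total 170, payoff 0. No gain.
Crew 5 (pledges 40, payoff 77): dropping to 0 → total 190, payoff 0. No gain.

Yes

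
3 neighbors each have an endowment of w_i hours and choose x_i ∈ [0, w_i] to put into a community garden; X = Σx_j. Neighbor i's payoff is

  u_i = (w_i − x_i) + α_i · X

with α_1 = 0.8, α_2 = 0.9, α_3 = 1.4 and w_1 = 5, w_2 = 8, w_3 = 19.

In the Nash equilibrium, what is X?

∂u_i/∂x_i = α_i − 1, so neighbor i contributes w_i if α_i > 1, else 0.
α_i > 1 for i ∈ {3}; NE contributions (0, 0, 19), X = 19.

19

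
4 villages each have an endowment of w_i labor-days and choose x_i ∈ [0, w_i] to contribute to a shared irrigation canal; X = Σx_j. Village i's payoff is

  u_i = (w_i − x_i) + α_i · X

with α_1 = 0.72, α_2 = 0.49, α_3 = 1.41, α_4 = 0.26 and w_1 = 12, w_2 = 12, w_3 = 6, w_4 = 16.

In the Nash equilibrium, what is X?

6

∂u_i/∂x_i = α_i − 1, so village i contributes w_i if α_i > 1, else 0.
α_i > 1 for i ∈ {3}; NE contributions (0, 0, 6, 0), X = 6.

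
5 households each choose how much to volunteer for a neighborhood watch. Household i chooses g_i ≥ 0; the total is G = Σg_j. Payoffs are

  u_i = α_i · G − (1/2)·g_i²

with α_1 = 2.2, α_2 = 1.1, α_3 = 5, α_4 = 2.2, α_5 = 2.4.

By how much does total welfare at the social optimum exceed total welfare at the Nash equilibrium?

270.44

Household i's FOC: ∂u_i/∂g_i = α_i − g_i = 0, so g_i* = α_i.
NE contributions = (2.2, 1.1, 5, 2.2, 2.4); G = 12.9.
W^NE = (Σα)·G − ½Σα_i² = 12.9² − ½·41.65 = 145.585.
Planner sets g_i = Σα_j = 12.9 for every i, so G^SO = 5·12.9 = 64.5.
W^SO = (Σα)·G^SO − ½·5·(Σα)² = (5/2)·12.9² = 416.025.
Deadweight loss = W^SO − W^NE = 270.44.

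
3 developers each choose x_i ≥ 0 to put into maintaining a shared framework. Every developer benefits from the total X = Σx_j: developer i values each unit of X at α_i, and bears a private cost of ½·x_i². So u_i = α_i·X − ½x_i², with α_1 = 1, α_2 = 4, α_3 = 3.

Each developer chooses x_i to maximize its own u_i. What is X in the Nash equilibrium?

Developer i's FOC: ∂u_i/∂x_i = α_i − x_i = 0, so x_i* = α_i.
NE contributions = (1, 4, 3); X = 8.

8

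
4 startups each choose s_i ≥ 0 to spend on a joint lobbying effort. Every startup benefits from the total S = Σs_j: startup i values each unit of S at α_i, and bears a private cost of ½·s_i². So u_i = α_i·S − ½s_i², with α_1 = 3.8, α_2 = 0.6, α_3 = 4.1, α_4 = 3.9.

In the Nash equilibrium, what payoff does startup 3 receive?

Startup i's FOC: ∂u_i/∂s_i = α_i − s_i = 0, so s_i* = α_i.
NE contributions = (3.8, 0.6, 4.1, 3.9); S = 12.4.
u_3 = α_3·S − ½·(s_3)² = 4.1·12.4 − ½·4.1² = 42.435.

42.435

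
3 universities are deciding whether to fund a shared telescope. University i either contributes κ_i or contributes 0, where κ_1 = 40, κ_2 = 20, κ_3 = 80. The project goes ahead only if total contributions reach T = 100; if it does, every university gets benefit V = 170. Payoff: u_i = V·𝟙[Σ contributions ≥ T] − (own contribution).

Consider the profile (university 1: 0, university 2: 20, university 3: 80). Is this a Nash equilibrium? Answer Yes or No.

Yes

Total = 100 ≥ 100: provided.
University 1 (pledges 0, payoff 170): pledging 40 → total 140, payoff 130. No gain.
University 2 (pledges 20, payoff 150): dropping to 0 → total 80, payoff 0. No gain.
University 3 (pledges 80, payoff 90): dropping to 0 → total 20, payoff 0. No gain.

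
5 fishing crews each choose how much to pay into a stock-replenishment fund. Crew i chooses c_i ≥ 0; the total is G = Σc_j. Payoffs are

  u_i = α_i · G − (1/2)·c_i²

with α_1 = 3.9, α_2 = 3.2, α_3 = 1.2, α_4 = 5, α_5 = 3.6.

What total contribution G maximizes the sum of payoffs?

84.5

Planner FOC: ∂(Σu_j)/∂c_i = (Σα_j) − c_i = 0, so c_i^SO = Σα_j = 16.9 for every i; G^SO = 84.5.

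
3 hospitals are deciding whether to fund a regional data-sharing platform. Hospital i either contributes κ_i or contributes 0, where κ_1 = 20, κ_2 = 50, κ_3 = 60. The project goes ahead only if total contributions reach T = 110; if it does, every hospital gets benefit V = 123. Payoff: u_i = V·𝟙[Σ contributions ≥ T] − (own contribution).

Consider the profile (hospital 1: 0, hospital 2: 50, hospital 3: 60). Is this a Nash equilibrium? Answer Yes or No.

Total = 110 ≥ 110: provided.
Hospital 1 (pledges 0, payoff 123): pledging 20 → total 130, payoff 103. No gain.
Hospital 2 (pledges 50, payoff 73): dropping to 0 → total 60, payoff 0. No gain.
Hospital 3 (pledges 60, payoff 63): dropping to 0 → total 50, payoff 0. No gain.

Yes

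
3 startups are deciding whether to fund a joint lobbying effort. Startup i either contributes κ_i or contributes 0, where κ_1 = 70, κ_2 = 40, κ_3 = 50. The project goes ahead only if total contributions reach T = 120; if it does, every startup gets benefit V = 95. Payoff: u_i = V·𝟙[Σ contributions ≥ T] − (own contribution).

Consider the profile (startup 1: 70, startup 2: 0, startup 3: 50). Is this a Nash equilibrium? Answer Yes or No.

Yes

Total = 120 ≥ 120: provided.
Startup 1 (pledges 70, payoff 25): dropping to 0 → total 50, payoff 0. No gain.
Startup 2 (pledges 0, payoff 95): pledging 40 → total 160, payoff 55. No gain.
Startup 3 (pledges 50, payoff 45): dropping to 0 → total 70, payoff 0. No gain.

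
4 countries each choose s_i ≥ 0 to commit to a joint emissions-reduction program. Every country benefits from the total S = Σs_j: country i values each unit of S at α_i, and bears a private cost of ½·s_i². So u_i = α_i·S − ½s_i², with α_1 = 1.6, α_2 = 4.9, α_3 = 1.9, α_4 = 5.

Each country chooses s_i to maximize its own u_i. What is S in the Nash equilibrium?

Country i's FOC: ∂u_i/∂s_i = α_i − s_i = 0, so s_i* = α_i.
NE contributions = (1.6, 4.9, 1.9, 5); S = 13.4.

13.4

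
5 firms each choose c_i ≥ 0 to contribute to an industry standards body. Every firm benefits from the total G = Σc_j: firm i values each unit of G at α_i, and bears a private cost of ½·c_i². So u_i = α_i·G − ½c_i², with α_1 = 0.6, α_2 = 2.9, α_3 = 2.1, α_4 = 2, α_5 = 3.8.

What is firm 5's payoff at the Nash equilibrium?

36.1

Firm i's FOC: ∂u_i/∂c_i = α_i − c_i = 0, so c_i* = α_i.
NE contributions = (0.6, 2.9, 2.1, 2, 3.8); G = 11.4.
u_5 = α_5·G − ½·(c_5)² = 3.8·11.4 − ½·3.8² = 36.1.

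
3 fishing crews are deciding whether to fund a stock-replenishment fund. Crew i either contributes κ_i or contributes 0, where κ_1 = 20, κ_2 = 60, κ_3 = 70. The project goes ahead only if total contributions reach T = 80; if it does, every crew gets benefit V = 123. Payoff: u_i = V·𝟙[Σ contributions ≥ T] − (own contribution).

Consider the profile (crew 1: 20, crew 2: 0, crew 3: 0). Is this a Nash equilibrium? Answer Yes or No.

No

Total = 20 < 80: not provided.
Crew 1 (pledges 20, payoff -20): dropping to 0 → total 0, payoff 0. Profitable deviation.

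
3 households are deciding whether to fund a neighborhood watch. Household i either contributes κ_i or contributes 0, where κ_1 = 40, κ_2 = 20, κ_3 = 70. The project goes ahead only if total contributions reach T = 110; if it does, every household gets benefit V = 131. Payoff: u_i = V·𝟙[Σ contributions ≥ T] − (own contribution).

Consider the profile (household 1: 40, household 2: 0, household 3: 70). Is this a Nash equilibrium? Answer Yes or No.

Yes

Total = 110 ≥ 110: provided.
Household 1 (pledges 40, payoff 91): dropping to 0 → total 70, payoff 0. No gain.
Household 2 (pledges 0, payoff 131): pledging 20 → total 130, payoff 111. No gain.
Household 3 (pledges 70, payoff 61): dropping to 0 → total 40, payoff 0. No gain.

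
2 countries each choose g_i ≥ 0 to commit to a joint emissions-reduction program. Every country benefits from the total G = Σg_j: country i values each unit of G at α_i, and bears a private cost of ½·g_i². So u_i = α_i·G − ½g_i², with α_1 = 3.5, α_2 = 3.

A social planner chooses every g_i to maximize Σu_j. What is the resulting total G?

13

Planner FOC: ∂(Σu_j)/∂g_i = (Σα_j) − g_i = 0, so g_i^SO = Σα_j = 6.5 for every i; G^SO = 13.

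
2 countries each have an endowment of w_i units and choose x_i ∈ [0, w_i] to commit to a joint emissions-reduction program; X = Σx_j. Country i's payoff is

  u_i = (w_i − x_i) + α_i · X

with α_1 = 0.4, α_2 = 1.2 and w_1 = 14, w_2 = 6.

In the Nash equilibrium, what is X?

6

∂u_i/∂x_i = α_i − 1, so country i contributes w_i if α_i > 1, else 0.
α_i > 1 for i ∈ {2}; NE contributions (0, 6), X = 6.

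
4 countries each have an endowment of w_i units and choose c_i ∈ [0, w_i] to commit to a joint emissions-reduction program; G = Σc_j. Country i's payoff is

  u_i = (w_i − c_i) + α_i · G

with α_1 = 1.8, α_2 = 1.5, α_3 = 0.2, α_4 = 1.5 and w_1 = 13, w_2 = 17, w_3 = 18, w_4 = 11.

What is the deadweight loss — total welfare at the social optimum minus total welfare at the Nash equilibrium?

72

∂u_i/∂c_i = α_i − 1, so country i contributes w_i if α_i > 1, else 0.
α_i > 1 for i ∈ {1, 2, 4}; NE contributions (13, 17, 0, 11), G = 41.
W^NE = Σw_i − G^NE + (Σα_i)·G^NE = 59 + 4·41 = 223.
Planner: ∂(Σu_j)/∂c_i = Σα_j − 1 = 4 > 0, so everyone contributes w_i; G^SO = 59, W^SO = 59 + 4·59 = 295.
Deadweight loss = 72.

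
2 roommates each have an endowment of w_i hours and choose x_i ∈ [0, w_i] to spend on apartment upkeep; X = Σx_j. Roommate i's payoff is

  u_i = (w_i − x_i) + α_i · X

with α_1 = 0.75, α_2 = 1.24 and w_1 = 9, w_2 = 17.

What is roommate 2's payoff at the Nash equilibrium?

∂u_i/∂x_i = α_i − 1, so roommate i contributes w_i if α_i > 1, else 0.
α_i > 1 for i ∈ {2}; NE contributions (0, 17), X = 17.
u_2 = (17 − 17) + 1.24·17 = 21.08.

21.08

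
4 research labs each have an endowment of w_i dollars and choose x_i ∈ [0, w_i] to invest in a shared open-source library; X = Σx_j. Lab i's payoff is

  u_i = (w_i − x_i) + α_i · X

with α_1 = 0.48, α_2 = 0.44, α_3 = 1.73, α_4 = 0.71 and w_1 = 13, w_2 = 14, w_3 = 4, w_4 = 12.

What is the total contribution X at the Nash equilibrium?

∂u_i/∂x_i = α_i − 1, so lab i contributes w_i if α_i > 1, else 0.
α_i > 1 for i ∈ {3}; NE contributions (0, 0, 4, 0), X = 4.

4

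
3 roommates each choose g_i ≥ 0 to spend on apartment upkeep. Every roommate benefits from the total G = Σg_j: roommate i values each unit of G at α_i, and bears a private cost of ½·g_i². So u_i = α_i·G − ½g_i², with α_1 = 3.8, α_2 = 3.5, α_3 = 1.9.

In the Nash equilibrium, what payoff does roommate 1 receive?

Roommate i's FOC: ∂u_i/∂g_i = α_i − g_i = 0, so g_i* = α_i.
NE contributions = (3.8, 3.5, 1.9); G = 9.2.
u_1 = α_1·G − ½·(g_1)² = 3.8·9.2 − ½·3.8² = 27.74.

27.74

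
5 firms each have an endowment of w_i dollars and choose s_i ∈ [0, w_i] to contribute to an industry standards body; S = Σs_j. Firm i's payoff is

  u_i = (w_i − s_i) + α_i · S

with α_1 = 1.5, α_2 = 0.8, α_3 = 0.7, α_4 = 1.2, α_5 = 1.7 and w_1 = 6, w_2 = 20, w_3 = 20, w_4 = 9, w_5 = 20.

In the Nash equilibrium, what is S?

∂u_i/∂s_i = α_i − 1, so firm i contributes w_i if α_i > 1, else 0.
α_i > 1 for i ∈ {1, 4, 5}; NE contributions (6, 0, 0, 9, 20), S = 35.

35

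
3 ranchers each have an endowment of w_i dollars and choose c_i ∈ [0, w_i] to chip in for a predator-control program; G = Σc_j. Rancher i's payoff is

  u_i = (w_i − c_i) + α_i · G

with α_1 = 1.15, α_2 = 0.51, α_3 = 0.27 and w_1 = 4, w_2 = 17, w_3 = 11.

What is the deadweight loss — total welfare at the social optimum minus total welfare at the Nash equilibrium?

26.04

∂u_i/∂c_i = α_i − 1, so rancher i contributes w_i if α_i > 1, else 0.
α_i > 1 for i ∈ {1}; NE contributions (4, 0, 0), G = 4.
W^NE = Σw_i − G^NE + (Σα_i)·G^NE = 32 + 0.93·4 = 35.72.
Planner: ∂(Σu_j)/∂c_i = Σα_j − 1 = 0.93 > 0, so everyone contributes w_i; G^SO = 32, W^SO = 32 + 0.93·32 = 61.76.
Deadweight loss = 26.04.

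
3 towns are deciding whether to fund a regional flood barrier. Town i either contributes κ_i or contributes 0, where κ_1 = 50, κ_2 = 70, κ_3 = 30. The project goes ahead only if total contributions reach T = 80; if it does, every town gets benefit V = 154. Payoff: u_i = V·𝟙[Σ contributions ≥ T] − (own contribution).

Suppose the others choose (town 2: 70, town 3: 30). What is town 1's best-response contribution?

Others' total = 100 ≥ 80; contributing adds cost 50 for no extra benefit.
Best response: 0.

0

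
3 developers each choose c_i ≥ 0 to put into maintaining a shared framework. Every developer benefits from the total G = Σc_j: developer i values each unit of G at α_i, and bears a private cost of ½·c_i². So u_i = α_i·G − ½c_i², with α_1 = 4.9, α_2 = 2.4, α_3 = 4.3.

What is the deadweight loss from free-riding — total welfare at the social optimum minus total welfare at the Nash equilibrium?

Developer i's FOC: ∂u_i/∂c_i = α_i − c_i = 0, so c_i* = α_i.
NE contributions = (4.9, 2.4, 4.3); G = 11.6.
W^NE = (Σα)·G − ½Σα_i² = 11.6² − ½·48.26 = 110.43.
Planner sets c_i = Σα_j = 11.6 for every i, so G^SO = 3·11.6 = 34.8.
W^SO = (Σα)·G^SO − ½·3·(Σα)² = (3/2)·11.6² = 201.84.
Deadweight loss = W^SO − W^NE = 91.41.

91.41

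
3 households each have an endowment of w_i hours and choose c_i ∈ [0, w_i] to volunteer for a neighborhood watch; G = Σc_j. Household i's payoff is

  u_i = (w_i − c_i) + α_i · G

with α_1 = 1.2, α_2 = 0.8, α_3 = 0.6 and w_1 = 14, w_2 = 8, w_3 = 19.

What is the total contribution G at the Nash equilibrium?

14

∂u_i/∂c_i = α_i − 1, so household i contributes w_i if α_i > 1, else 0.
α_i > 1 for i ∈ {1}; NE contributions (14, 0, 0), G = 14.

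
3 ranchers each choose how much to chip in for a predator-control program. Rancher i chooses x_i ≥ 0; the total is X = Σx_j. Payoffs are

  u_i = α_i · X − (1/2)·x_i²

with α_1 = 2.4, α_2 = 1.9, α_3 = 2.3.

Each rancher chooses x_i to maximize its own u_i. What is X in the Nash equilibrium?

Rancher i's FOC: ∂u_i/∂x_i = α_i − x_i = 0, so x_i* = α_i.
NE contributions = (2.4, 1.9, 2.3); X = 6.6.

6.6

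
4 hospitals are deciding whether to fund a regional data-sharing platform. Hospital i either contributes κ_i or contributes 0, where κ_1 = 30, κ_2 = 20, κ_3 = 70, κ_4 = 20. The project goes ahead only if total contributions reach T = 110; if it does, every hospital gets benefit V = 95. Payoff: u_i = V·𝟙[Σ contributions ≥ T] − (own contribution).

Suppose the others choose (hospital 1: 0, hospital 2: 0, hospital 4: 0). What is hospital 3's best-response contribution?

Others' total = 0. Even contributing 70 gives 70 < 110: no benefit either way.
Best response: 0.

0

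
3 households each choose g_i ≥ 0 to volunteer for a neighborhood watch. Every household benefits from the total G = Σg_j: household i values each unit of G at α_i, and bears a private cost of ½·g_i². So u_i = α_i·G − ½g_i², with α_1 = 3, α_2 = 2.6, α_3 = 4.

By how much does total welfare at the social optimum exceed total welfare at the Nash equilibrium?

61.96

Household i's FOC: ∂u_i/∂g_i = α_i − g_i = 0, so g_i* = α_i.
NE contributions = (3, 2.6, 4); G = 9.6.
W^NE = (Σα)·G − ½Σα_i² = 9.6² − ½·31.76 = 76.28.
Planner sets g_i = Σα_j = 9.6 for every i, so G^SO = 3·9.6 = 28.8.
W^SO = (Σα)·G^SO − ½·3·(Σα)² = (3/2)·9.6² = 138.24.
Deadweight loss = W^SO − W^NE = 61.96.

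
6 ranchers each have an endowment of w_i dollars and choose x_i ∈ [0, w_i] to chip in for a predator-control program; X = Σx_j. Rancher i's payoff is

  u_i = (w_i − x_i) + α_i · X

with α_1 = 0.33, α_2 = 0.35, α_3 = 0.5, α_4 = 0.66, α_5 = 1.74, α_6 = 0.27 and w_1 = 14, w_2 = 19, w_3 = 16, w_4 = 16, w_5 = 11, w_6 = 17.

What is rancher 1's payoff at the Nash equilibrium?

∂u_i/∂x_i = α_i − 1, so rancher i contributes w_i if α_i > 1, else 0.
α_i > 1 for i ∈ {5}; NE contributions (0, 0, 0, 0, 11, 0), X = 11.
u_1 = (14 − 0) + 0.33·11 = 17.63.

17.63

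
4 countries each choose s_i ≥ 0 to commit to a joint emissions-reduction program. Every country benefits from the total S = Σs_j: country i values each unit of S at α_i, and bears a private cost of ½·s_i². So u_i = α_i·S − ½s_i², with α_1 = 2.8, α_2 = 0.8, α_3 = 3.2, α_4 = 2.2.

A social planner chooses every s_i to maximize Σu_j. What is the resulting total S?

Planner FOC: ∂(Σu_j)/∂s_i = (Σα_j) − s_i = 0, so s_i^SO = Σα_j = 9 for every i; S^SO = 36.

36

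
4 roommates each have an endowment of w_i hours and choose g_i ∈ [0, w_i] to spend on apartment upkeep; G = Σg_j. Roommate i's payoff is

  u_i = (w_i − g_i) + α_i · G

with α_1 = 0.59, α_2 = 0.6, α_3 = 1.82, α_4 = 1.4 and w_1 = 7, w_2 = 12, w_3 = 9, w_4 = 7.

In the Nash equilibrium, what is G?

∂u_i/∂g_i = α_i − 1, so roommate i contributes w_i if α_i > 1, else 0.
α_i > 1 for i ∈ {3, 4}; NE contributions (0, 0, 9, 7), G = 16.

16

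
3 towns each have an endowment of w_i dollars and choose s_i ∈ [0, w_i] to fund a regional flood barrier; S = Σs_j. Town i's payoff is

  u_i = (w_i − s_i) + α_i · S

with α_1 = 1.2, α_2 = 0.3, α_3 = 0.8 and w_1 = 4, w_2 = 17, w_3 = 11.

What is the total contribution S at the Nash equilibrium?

∂u_i/∂s_i = α_i − 1, so town i contributes w_i if α_i > 1, else 0.
α_i > 1 for i ∈ {1}; NE contributions (4, 0, 0), S = 4.

4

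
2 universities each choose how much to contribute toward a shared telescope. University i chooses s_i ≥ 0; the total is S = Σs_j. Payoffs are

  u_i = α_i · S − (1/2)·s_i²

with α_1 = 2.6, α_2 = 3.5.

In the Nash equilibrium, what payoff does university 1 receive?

12.48

University i's FOC: ∂u_i/∂s_i = α_i − s_i = 0, so s_i* = α_i.
NE contributions = (2.6, 3.5); S = 6.1.
u_1 = α_1·S − ½·(s_1)² = 2.6·6.1 − ½·2.6² = 12.48.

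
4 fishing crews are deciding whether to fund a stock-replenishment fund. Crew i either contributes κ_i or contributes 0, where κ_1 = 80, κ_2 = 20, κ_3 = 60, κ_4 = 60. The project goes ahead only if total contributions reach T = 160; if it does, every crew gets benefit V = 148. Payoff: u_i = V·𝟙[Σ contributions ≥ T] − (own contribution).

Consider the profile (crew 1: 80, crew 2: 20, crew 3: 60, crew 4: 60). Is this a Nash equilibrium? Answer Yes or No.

Total = 220 ≥ 160: provided.
Crew 1 (pledges 80, payoff 68): dropping to 0 → total 140, payoff 0. No gain.
Crew 2 (pledges 20, payoff 128): dropping to 0 → total 200, payoff 148. Profitable deviation.

No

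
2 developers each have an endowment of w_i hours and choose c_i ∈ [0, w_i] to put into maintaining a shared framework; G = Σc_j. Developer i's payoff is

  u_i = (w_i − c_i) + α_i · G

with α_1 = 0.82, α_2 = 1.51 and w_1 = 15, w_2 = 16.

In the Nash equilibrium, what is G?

∂u_i/∂c_i = α_i − 1, so developer i contributes w_i if α_i > 1, else 0.
α_i > 1 for i ∈ {2}; NE contributions (0, 16), G = 16.

16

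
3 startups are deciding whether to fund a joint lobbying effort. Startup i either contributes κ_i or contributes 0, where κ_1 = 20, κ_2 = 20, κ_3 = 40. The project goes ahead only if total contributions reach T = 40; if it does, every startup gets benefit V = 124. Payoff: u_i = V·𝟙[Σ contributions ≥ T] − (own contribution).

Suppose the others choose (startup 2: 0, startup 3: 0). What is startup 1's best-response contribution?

Others' total = 0. Even contributing 20 gives 20 < 40: no benefit either way.
Best response: 0.

0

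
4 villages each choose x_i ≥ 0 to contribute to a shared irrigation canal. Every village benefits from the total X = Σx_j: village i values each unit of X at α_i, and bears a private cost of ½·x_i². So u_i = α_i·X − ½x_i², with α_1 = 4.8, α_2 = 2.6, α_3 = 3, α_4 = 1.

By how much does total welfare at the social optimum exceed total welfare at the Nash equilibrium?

Village i's FOC: ∂u_i/∂x_i = α_i − x_i = 0, so x_i* = α_i.
NE contributions = (4.8, 2.6, 3, 1); X = 11.4.
W^NE = (Σα)·X − ½Σα_i² = 11.4² − ½·39.8 = 110.06.
Planner sets x_i = Σα_j = 11.4 for every i, so X^SO = 4·11.4 = 45.6.
W^SO = (Σα)·X^SO − ½·4·(Σα)² = (4/2)·11.4² = 259.92.
Deadweight loss = W^SO − W^NE = 149.86.

149.86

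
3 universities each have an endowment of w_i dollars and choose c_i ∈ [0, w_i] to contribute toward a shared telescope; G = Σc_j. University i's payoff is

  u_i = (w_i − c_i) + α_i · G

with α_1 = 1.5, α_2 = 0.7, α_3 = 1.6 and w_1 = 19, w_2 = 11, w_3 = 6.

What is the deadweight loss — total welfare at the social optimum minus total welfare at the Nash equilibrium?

30.8

∂u_i/∂c_i = α_i − 1, so university i contributes w_i if α_i > 1, else 0.
α_i > 1 for i ∈ {1, 3}; NE contributions (19, 0, 6), G = 25.
W^NE = Σw_i − G^NE + (Σα_i)·G^NE = 36 + 2.8·25 = 106.
Planner: ∂(Σu_j)/∂c_i = Σα_j − 1 = 2.8 > 0, so everyone contributes w_i; G^SO = 36, W^SO = 36 + 2.8·36 = 136.8.
Deadweight loss = 30.8.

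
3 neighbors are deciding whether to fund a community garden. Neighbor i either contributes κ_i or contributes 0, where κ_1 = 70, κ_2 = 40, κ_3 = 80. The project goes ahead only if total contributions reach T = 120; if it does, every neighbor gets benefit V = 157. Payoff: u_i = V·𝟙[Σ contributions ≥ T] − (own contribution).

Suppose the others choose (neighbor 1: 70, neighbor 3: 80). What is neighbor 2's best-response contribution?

0

Others' total = 150 ≥ 120; contributing adds cost 40 for no extra benefit.
Best response: 0.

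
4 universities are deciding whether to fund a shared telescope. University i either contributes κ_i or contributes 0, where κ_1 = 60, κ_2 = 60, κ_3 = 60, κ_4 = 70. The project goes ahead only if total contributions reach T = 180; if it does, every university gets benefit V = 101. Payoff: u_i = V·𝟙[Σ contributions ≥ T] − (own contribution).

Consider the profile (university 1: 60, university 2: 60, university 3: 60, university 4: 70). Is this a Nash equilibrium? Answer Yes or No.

No

Total = 250 ≥ 180: provided.
University 1 (pledges 60, payoff 41): dropping to 0 → total 190, payoff 101. Profitable deviation.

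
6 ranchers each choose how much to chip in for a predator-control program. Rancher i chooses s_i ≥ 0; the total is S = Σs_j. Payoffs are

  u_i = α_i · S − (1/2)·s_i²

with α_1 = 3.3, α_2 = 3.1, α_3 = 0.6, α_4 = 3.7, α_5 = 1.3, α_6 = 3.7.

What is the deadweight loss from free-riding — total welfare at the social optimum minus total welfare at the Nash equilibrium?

517.945

Rancher i's FOC: ∂u_i/∂s_i = α_i − s_i = 0, so s_i* = α_i.
NE contributions = (3.3, 3.1, 0.6, 3.7, 1.3, 3.7); S = 15.7.
W^NE = (Σα)·S − ½Σα_i² = 15.7² − ½·49.93 = 221.525.
Planner sets s_i = Σα_j = 15.7 for every i, so S^SO = 6·15.7 = 94.2.
W^SO = (Σα)·S^SO − ½·6·(Σα)² = (6/2)·15.7² = 739.47.
Deadweight loss = W^SO − W^NE = 517.945.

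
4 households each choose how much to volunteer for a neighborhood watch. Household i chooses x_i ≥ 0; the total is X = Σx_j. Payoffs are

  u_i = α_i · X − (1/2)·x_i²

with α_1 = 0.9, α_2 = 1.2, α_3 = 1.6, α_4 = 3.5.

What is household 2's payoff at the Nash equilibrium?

7.92

Household i's FOC: ∂u_i/∂x_i = α_i − x_i = 0, so x_i* = α_i.
NE contributions = (0.9, 1.2, 1.6, 3.5); X = 7.2.
u_2 = α_2·X − ½·(x_2)² = 1.2·7.2 − ½·1.2² = 7.92.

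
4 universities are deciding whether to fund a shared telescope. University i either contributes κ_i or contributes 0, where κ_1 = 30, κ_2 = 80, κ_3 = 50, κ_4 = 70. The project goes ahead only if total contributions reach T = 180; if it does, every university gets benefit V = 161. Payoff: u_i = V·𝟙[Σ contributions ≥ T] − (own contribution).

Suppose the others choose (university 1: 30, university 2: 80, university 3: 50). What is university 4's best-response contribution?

70

Others' total = 160. Contributing 70 brings total to 230 ≥ 180: gain V − κ_4 = 91.
Best response: 70.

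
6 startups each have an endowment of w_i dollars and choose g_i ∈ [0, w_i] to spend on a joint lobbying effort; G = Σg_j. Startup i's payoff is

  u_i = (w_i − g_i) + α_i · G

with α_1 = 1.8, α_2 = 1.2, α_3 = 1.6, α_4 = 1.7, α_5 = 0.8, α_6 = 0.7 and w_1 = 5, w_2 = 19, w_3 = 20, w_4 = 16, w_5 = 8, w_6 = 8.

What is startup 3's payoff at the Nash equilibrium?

∂u_i/∂g_i = α_i − 1, so startup i contributes w_i if α_i > 1, else 0.
α_i > 1 for i ∈ {1, 2, 3, 4}; NE contributions (5, 19, 20, 16, 0, 0), G = 60.
u_3 = (20 − 20) + 1.6·60 = 96.

96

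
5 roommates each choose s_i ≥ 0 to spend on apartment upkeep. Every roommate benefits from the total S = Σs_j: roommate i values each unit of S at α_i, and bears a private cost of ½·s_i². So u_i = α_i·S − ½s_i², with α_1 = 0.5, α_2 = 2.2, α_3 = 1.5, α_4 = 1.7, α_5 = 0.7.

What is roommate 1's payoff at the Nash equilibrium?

Roommate i's FOC: ∂u_i/∂s_i = α_i − s_i = 0, so s_i* = α_i.
NE contributions = (0.5, 2.2, 1.5, 1.7, 0.7); S = 6.6.
u_1 = α_1·S − ½·(s_1)² = 0.5·6.6 − ½·0.5² = 3.175.

3.175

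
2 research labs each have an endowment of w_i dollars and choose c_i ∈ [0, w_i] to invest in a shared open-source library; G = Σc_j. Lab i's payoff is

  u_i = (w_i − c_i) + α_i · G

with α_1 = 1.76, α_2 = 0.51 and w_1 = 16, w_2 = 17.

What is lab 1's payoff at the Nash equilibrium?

∂u_i/∂c_i = α_i − 1, so lab i contributes w_i if α_i > 1, else 0.
α_i > 1 for i ∈ {1}; NE contributions (16, 0), G = 16.
u_1 = (16 − 16) + 1.76·16 = 28.16.

28.16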